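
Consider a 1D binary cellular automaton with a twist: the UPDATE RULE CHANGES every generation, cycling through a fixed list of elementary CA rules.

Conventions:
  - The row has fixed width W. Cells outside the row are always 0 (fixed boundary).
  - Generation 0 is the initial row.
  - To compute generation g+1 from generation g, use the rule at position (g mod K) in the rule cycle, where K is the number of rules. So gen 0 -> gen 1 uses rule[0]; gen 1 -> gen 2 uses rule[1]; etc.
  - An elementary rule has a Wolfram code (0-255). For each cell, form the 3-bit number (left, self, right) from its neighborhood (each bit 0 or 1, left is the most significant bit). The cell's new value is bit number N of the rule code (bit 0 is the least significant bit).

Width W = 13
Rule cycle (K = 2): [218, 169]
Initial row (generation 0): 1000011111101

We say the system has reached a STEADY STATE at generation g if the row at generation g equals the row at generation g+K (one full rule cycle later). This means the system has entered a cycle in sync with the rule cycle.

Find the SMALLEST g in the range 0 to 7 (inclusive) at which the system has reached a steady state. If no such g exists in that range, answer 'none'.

Gen 0: 1000011111101
Gen 1 (rule 218): 0100111111100
Gen 2 (rule 169): 0000111111001
Gen 3 (rule 218): 0001111111110
Gen 4 (rule 169): 1101111111100
Gen 5 (rule 218): 1101111111110
Gen 6 (rule 169): 1011111111100
Gen 7 (rule 218): 0011111111110
Gen 8 (rule 169): 1011111111100
Gen 9 (rule 218): 0011111111110

Answer: 6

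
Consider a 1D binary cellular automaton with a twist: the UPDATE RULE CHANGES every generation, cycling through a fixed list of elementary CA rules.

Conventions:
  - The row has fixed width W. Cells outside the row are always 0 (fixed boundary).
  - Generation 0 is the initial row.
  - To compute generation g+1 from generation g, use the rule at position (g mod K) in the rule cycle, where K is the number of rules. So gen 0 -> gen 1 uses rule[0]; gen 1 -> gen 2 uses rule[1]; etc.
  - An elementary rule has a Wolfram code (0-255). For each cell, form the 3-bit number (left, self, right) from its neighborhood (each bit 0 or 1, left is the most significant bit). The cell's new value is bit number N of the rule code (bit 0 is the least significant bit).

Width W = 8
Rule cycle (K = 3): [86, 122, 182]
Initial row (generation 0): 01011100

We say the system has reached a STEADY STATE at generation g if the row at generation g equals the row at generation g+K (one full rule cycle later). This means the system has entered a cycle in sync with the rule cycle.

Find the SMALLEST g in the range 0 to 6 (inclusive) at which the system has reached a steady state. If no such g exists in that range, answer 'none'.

Gen 0: 01011100
Gen 1 (rule 86): 11000110
Gen 2 (rule 122): 11101111
Gen 3 (rule 182): 01010110
Gen 4 (rule 86): 11010011
Gen 5 (rule 122): 11101111
Gen 6 (rule 182): 01010110
Gen 7 (rule 86): 11010011
Gen 8 (rule 122): 11101111
Gen 9 (rule 182): 01010110

Answer: 2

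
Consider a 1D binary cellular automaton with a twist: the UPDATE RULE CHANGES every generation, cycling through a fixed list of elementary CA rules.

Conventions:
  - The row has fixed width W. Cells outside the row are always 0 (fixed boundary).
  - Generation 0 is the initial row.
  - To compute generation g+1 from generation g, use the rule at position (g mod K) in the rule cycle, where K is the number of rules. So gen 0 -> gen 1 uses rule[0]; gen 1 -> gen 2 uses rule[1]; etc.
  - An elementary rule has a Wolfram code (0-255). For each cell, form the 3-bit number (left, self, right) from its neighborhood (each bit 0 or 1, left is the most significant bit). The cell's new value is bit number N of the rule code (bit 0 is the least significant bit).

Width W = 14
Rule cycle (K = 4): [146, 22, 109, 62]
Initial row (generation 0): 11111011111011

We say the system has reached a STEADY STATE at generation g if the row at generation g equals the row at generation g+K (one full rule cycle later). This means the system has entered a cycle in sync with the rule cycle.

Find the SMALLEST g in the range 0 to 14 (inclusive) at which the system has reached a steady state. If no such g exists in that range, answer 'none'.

Answer: none

Derivation:
Gen 0: 11111011111011
Gen 1 (rule 146): 01110001110000
Gen 2 (rule 22): 10001010001000
Gen 3 (rule 109): 10101110101011
Gen 4 (rule 62): 11111001111110
Gen 5 (rule 146): 01110110111101
Gen 6 (rule 22): 10000000000001
Gen 7 (rule 109): 10111111111101
Gen 8 (rule 62): 11100000000011
Gen 9 (rule 146): 01010000000100
Gen 10 (rule 22): 11011000001110
Gen 11 (rule 109): 11111011101010
Gen 12 (rule 62): 10000110011111
Gen 13 (rule 146): 01001001101110
Gen 14 (rule 22): 11111110000001
Gen 15 (rule 109): 10000010111101
Gen 16 (rule 62): 11000111100011
Gen 17 (rule 146): 00101011010100
Gen 18 (rule 22): 01101000010110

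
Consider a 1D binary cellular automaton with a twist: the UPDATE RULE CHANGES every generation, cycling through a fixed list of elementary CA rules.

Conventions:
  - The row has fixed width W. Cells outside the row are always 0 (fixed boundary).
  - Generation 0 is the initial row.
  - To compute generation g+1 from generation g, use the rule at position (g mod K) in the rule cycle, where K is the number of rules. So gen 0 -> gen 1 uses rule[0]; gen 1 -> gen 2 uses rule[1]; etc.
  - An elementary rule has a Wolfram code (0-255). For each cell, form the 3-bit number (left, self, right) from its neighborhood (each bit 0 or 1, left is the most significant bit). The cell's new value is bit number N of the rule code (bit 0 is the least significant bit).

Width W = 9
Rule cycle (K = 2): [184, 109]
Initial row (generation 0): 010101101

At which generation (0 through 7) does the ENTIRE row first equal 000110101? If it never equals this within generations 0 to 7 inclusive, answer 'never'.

Gen 0: 010101101
Gen 1 (rule 184): 001011010
Gen 2 (rule 109): 101111110
Gen 3 (rule 184): 011111101
Gen 4 (rule 109): 010000111
Gen 5 (rule 184): 001000110
Gen 6 (rule 109): 101010110
Gen 7 (rule 184): 010101101

Answer: never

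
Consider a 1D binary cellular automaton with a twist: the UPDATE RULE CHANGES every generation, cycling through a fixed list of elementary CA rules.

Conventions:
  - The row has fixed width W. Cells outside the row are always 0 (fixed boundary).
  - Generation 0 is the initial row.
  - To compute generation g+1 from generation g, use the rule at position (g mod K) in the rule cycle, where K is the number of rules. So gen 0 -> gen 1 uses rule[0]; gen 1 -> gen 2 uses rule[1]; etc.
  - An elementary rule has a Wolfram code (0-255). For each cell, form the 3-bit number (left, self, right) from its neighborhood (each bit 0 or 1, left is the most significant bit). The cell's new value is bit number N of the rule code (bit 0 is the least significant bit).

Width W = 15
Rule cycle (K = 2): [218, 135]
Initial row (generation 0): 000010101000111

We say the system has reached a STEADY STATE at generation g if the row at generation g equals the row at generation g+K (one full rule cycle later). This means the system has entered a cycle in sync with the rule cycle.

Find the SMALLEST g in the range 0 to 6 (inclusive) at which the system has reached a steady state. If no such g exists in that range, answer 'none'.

Answer: 3

Derivation:
Gen 0: 000010101000111
Gen 1 (rule 218): 000100000101111
Gen 2 (rule 135): 111101111100110
Gen 3 (rule 218): 111101111111111
Gen 4 (rule 135): 011000111111110
Gen 5 (rule 218): 111101111111111
Gen 6 (rule 135): 011000111111110
Gen 7 (rule 218): 111101111111111
Gen 8 (rule 135): 011000111111110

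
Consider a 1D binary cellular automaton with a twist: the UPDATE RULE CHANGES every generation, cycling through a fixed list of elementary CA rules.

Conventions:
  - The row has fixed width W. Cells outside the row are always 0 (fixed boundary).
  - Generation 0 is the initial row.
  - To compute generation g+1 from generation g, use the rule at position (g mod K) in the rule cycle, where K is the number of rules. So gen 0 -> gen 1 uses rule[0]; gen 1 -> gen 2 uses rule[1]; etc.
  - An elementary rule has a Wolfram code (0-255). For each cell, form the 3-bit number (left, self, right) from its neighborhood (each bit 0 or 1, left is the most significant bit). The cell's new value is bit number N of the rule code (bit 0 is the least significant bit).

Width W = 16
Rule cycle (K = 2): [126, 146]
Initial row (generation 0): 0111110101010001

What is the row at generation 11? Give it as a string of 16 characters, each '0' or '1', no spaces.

Answer: 0111111111111011

Derivation:
Gen 0: 0111110101010001
Gen 1 (rule 126): 1100011111111011
Gen 2 (rule 146): 0010101111110000
Gen 3 (rule 126): 0111111000011000
Gen 4 (rule 146): 1011110100100100
Gen 5 (rule 126): 1110011111111110
Gen 6 (rule 146): 0101101111111101
Gen 7 (rule 126): 1111111000000111
Gen 8 (rule 146): 0111110100001010
Gen 9 (rule 126): 1100011110011111
Gen 10 (rule 146): 0010101101101110
Gen 11 (rule 126): 0111111111111011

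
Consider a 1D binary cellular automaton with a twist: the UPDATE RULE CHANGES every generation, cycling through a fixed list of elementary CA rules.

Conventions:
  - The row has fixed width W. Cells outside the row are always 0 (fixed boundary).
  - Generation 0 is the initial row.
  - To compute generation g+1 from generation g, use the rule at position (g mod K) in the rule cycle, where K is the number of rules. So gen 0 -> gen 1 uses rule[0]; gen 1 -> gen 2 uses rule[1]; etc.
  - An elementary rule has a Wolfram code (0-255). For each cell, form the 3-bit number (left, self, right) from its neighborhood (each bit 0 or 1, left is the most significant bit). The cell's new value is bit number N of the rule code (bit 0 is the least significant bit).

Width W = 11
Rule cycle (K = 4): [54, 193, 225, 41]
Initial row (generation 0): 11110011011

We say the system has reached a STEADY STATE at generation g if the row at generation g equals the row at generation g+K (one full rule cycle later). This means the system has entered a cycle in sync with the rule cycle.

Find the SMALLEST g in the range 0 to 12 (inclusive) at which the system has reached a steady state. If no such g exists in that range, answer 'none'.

Gen 0: 11110011011
Gen 1 (rule 54): 00001100100
Gen 2 (rule 193): 11100100001
Gen 3 (rule 225): 01100001100
Gen 4 (rule 41): 01001101001
Gen 5 (rule 54): 11110011111
Gen 6 (rule 193): 01110001111
Gen 7 (rule 225): 00110100111
Gen 8 (rule 41): 10101000100
Gen 9 (rule 54): 11111101110
Gen 10 (rule 193): 01111100110
Gen 11 (rule 225): 00111100010
Gen 12 (rule 41): 10100001000
Gen 13 (rule 54): 11110011100
Gen 14 (rule 193): 01110001101
Gen 15 (rule 225): 00110100110
Gen 16 (rule 41): 10101000100

Answer: none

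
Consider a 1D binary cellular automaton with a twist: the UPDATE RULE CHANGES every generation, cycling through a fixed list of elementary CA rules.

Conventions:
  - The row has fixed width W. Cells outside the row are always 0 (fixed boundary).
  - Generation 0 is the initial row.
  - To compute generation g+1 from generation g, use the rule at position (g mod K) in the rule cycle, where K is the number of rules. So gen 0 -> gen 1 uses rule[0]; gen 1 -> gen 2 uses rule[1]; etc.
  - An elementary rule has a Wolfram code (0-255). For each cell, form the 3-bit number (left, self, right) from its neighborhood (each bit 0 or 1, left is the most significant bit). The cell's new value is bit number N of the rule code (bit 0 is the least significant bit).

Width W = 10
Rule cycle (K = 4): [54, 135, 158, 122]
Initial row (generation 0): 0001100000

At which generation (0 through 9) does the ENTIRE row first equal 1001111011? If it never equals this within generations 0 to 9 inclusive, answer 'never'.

Answer: 8

Derivation:
Gen 0: 0001100000
Gen 1 (rule 54): 0010010000
Gen 2 (rule 135): 1110110111
Gen 3 (rule 158): 1100100110
Gen 4 (rule 122): 1111011111
Gen 5 (rule 54): 0000100000
Gen 6 (rule 135): 1111101111
Gen 7 (rule 158): 1111001110
Gen 8 (rule 122): 1001111011
Gen 9 (rule 54): 1110000100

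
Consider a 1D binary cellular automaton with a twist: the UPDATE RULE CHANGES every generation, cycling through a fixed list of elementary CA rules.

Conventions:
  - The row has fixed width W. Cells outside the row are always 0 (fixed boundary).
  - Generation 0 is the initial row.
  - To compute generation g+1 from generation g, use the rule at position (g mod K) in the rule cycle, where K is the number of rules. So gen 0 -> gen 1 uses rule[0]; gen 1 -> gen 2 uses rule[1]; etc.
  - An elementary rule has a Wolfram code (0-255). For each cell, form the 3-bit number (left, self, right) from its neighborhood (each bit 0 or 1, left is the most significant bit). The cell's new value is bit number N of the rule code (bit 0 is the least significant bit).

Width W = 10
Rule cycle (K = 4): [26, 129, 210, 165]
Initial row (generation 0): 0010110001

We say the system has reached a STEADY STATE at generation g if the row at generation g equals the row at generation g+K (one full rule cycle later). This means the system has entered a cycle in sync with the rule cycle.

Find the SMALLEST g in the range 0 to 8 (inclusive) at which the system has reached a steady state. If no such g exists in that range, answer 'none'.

Answer: none

Derivation:
Gen 0: 0010110001
Gen 1 (rule 26): 0100101010
Gen 2 (rule 129): 0000000000
Gen 3 (rule 210): 0000000000
Gen 4 (rule 165): 1111111111
Gen 5 (rule 26): 1000000000
Gen 6 (rule 129): 0011111111
Gen 7 (rule 210): 0101111111
Gen 8 (rule 165): 0110111110
Gen 9 (rule 26): 1100100001
Gen 10 (rule 129): 0000001100
Gen 11 (rule 210): 0000010110
Gen 12 (rule 165): 1111011000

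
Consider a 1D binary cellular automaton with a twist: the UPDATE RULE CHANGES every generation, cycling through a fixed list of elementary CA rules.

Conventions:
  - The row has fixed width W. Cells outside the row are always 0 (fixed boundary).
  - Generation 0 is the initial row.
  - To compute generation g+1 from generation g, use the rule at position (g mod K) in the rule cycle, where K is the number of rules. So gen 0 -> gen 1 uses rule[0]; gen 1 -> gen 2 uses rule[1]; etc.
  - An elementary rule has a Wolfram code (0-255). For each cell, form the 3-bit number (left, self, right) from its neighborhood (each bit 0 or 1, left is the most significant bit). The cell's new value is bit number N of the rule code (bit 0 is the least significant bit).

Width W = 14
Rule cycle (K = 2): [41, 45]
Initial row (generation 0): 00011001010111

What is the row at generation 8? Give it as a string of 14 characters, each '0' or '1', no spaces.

Answer: 01110011011100

Derivation:
Gen 0: 00011001010111
Gen 1 (rule 41): 11010000101100
Gen 2 (rule 45): 10110110111001
Gen 3 (rule 41): 01101101100000
Gen 4 (rule 45): 01011011001111
Gen 5 (rule 41): 00110110001000
Gen 6 (rule 45): 10101100101011
Gen 7 (rule 41): 01011000010110
Gen 8 (rule 45): 01110011011100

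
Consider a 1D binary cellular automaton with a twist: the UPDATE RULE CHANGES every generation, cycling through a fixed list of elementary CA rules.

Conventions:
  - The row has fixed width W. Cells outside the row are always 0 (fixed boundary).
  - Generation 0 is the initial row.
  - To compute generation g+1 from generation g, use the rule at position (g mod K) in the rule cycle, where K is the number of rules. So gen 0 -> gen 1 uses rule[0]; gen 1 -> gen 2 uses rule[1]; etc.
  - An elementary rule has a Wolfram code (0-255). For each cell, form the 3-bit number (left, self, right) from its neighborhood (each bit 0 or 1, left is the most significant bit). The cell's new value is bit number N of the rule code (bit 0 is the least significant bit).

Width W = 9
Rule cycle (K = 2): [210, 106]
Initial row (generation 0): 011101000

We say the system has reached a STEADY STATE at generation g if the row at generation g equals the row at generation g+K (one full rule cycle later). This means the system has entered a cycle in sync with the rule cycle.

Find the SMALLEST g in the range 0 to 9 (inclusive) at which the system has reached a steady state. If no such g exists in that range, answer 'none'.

Answer: 0

Derivation:
Gen 0: 011101000
Gen 1 (rule 210): 101100100
Gen 2 (rule 106): 011101000
Gen 3 (rule 210): 101100100
Gen 4 (rule 106): 011101000
Gen 5 (rule 210): 101100100
Gen 6 (rule 106): 011101000
Gen 7 (rule 210): 101100100
Gen 8 (rule 106): 011101000
Gen 9 (rule 210): 101100100
Gen 10 (rule 106): 011101000
Gen 11 (rule 210): 101100100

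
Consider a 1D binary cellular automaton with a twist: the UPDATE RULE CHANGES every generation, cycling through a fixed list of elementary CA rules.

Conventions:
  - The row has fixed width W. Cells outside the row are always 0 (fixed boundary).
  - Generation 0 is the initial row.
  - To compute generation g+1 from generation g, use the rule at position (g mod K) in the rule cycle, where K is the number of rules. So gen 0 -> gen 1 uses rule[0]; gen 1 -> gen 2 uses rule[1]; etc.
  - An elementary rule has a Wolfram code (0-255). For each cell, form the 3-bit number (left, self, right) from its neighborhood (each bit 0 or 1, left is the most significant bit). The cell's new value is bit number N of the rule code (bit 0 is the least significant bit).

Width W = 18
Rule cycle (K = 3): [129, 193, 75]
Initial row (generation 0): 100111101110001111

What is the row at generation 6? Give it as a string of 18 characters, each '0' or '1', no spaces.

Answer: 100010100111001011

Derivation:
Gen 0: 100111101110001111
Gen 1 (rule 129): 000011000100100110
Gen 2 (rule 193): 111001010000000010
Gen 3 (rule 75): 101010000111111100
Gen 4 (rule 129): 000000110011111001
Gen 5 (rule 193): 111110010001111000
Gen 6 (rule 75): 100010100111001011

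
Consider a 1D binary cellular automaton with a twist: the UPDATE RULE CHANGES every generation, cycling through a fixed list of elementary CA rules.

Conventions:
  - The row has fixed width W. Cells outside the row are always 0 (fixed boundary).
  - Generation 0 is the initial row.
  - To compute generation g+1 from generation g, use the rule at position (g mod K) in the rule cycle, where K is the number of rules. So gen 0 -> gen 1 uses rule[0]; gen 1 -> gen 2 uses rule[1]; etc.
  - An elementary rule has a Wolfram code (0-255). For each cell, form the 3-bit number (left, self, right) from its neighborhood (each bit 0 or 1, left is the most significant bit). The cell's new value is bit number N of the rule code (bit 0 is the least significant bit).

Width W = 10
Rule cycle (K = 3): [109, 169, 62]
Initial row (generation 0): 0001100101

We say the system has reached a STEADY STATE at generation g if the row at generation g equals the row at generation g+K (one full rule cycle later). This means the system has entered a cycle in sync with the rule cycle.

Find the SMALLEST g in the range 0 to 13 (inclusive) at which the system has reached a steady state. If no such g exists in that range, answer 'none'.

Gen 0: 0001100101
Gen 1 (rule 109): 1101100111
Gen 2 (rule 169): 1011000110
Gen 3 (rule 62): 1110101101
Gen 4 (rule 109): 1011111111
Gen 5 (rule 169): 0111111110
Gen 6 (rule 62): 1100000001
Gen 7 (rule 109): 1101111101
Gen 8 (rule 169): 1011111010
Gen 9 (rule 62): 1110000111
Gen 10 (rule 109): 1010110101
Gen 11 (rule 169): 0101101010
Gen 12 (rule 62): 1111011111
Gen 13 (rule 109): 1001110001
Gen 14 (rule 169): 0001100100
Gen 15 (rule 62): 0011011110
Gen 16 (rule 109): 1011110010

Answer: none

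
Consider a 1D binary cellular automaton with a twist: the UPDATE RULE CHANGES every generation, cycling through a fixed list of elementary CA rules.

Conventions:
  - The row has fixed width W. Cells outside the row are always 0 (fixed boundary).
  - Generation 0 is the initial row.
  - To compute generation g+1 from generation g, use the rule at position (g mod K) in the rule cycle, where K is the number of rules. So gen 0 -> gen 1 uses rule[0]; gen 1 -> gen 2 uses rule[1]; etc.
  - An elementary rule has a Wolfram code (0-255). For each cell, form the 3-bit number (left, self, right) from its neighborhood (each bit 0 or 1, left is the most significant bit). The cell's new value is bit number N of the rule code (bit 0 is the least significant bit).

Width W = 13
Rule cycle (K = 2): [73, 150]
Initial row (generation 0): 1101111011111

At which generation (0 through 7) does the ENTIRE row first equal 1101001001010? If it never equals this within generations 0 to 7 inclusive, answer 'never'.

Gen 0: 1101111011111
Gen 1 (rule 73): 1101001010001
Gen 2 (rule 150): 0001111011011
Gen 3 (rule 73): 1101001011011
Gen 4 (rule 150): 0001111000000
Gen 5 (rule 73): 1101001011111
Gen 6 (rule 150): 0001111001110
Gen 7 (rule 73): 1101001001010

Answer: 7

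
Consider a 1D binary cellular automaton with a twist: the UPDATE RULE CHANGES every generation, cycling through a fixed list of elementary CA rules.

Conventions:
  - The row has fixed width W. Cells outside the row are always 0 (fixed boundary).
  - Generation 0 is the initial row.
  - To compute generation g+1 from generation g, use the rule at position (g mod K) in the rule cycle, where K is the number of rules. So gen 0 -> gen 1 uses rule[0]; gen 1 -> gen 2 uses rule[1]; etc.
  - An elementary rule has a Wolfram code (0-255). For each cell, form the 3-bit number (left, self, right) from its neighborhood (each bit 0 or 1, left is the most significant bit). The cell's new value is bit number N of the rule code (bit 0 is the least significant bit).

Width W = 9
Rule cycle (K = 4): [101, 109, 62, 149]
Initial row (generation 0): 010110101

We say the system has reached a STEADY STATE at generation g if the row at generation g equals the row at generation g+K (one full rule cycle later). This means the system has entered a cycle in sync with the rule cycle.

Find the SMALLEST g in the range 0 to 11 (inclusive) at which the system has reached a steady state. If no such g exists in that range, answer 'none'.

Gen 0: 010110101
Gen 1 (rule 101): 011011111
Gen 2 (rule 109): 011110001
Gen 3 (rule 62): 110001011
Gen 4 (rule 149): 001101000
Gen 5 (rule 101): 100111011
Gen 6 (rule 109): 100101111
Gen 7 (rule 62): 111111000
Gen 8 (rule 149): 011110111
Gen 9 (rule 101): 000011001
Gen 10 (rule 109): 111011001
Gen 11 (rule 62): 100110111
Gen 12 (rule 149): 110000010
Gen 13 (rule 101): 010111010
Gen 14 (rule 109): 011101110
Gen 15 (rule 62): 110011001

Answer: none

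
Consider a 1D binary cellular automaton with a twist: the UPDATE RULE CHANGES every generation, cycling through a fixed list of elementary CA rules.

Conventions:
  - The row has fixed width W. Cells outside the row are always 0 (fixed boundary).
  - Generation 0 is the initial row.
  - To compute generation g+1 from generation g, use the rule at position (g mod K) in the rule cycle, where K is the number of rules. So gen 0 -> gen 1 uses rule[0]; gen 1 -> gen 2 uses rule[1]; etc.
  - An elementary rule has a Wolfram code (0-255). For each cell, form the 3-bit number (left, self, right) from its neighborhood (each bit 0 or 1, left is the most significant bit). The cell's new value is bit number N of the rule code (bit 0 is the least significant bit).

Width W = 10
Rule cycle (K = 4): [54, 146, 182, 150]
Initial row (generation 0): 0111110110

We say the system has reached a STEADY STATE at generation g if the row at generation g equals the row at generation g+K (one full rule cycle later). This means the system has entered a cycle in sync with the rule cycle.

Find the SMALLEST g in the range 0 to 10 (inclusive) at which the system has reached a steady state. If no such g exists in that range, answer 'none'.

Answer: 6

Derivation:
Gen 0: 0111110110
Gen 1 (rule 54): 1000001001
Gen 2 (rule 146): 0100010110
Gen 3 (rule 182): 1110111001
Gen 4 (rule 150): 0100010111
Gen 5 (rule 54): 1110111000
Gen 6 (rule 146): 0100010100
Gen 7 (rule 182): 1110111110
Gen 8 (rule 150): 0100011101
Gen 9 (rule 54): 1110100011
Gen 10 (rule 146): 0100010100
Gen 11 (rule 182): 1110111110
Gen 12 (rule 150): 0100011101
Gen 13 (rule 54): 1110100011
Gen 14 (rule 146): 0100010100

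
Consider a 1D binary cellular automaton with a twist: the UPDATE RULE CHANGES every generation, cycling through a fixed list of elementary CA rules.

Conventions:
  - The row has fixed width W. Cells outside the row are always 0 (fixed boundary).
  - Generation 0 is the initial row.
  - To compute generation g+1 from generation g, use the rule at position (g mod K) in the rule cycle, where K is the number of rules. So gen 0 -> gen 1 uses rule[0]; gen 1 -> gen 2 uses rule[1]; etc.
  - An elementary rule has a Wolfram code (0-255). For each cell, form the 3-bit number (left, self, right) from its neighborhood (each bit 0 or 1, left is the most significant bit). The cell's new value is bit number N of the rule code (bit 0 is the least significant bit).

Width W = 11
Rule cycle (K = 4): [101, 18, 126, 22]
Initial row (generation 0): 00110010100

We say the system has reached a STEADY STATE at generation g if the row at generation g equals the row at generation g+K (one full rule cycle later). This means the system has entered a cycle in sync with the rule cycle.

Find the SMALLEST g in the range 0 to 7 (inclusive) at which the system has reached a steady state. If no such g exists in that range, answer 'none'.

Gen 0: 00110010100
Gen 1 (rule 101): 10010011101
Gen 2 (rule 18): 01101100000
Gen 3 (rule 126): 11111110000
Gen 4 (rule 22): 00000001000
Gen 5 (rule 101): 11111101011
Gen 6 (rule 18): 00000000000
Gen 7 (rule 126): 00000000000
Gen 8 (rule 22): 00000000000
Gen 9 (rule 101): 11111111111
Gen 10 (rule 18): 00000000000
Gen 11 (rule 126): 00000000000

Answer: 6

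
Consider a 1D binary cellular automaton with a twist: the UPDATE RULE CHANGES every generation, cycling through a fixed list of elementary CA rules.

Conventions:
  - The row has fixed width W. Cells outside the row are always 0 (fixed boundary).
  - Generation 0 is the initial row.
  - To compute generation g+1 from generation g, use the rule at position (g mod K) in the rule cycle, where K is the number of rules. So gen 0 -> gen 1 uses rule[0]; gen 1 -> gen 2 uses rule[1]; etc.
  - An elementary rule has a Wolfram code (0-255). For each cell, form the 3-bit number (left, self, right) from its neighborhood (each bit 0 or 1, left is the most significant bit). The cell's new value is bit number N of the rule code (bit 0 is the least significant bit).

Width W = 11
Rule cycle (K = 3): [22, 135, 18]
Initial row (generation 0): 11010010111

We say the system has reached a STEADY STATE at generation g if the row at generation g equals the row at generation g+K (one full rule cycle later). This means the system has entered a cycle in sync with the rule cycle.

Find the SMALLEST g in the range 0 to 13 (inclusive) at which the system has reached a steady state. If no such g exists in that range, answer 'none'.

Answer: 6

Derivation:
Gen 0: 11010010111
Gen 1 (rule 22): 00011110000
Gen 2 (rule 135): 11101100111
Gen 3 (rule 18): 00000011000
Gen 4 (rule 22): 00000100100
Gen 5 (rule 135): 11111101101
Gen 6 (rule 18): 00000000000
Gen 7 (rule 22): 00000000000
Gen 8 (rule 135): 11111111111
Gen 9 (rule 18): 00000000000
Gen 10 (rule 22): 00000000000
Gen 11 (rule 135): 11111111111
Gen 12 (rule 18): 00000000000
Gen 13 (rule 22): 00000000000
Gen 14 (rule 135): 11111111111
Gen 15 (rule 18): 00000000000
Gen 16 (rule 22): 00000000000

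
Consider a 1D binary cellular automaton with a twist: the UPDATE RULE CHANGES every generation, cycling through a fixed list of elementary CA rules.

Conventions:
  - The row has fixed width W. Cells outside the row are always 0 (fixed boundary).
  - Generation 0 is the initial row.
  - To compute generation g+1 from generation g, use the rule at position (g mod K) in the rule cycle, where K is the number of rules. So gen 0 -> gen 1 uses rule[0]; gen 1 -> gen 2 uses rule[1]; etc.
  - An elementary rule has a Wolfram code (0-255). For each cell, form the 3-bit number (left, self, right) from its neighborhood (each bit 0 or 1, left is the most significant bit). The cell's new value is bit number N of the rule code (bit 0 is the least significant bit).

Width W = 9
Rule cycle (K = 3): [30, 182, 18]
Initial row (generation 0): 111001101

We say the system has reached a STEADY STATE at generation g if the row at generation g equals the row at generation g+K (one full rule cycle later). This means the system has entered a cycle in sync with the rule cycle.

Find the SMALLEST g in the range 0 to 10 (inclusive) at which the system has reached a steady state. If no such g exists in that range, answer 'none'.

Answer: 3

Derivation:
Gen 0: 111001101
Gen 1 (rule 30): 100111001
Gen 2 (rule 182): 111010111
Gen 3 (rule 18): 000000000
Gen 4 (rule 30): 000000000
Gen 5 (rule 182): 000000000
Gen 6 (rule 18): 000000000
Gen 7 (rule 30): 000000000
Gen 8 (rule 182): 000000000
Gen 9 (rule 18): 000000000
Gen 10 (rule 30): 000000000
Gen 11 (rule 182): 000000000
Gen 12 (rule 18): 000000000
Gen 13 (rule 30): 000000000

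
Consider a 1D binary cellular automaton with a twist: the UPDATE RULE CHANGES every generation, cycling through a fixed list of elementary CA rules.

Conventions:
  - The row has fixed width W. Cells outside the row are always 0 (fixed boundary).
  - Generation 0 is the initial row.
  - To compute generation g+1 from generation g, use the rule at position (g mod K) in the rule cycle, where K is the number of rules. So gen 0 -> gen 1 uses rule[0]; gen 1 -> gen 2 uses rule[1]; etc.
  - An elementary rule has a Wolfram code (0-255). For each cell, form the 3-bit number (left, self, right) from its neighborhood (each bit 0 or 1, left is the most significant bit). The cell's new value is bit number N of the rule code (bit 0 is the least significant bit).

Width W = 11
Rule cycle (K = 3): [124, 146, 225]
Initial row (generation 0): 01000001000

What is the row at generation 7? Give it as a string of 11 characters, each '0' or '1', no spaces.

Gen 0: 01000001000
Gen 1 (rule 124): 01100001100
Gen 2 (rule 146): 10010010010
Gen 3 (rule 225): 00000000000
Gen 4 (rule 124): 00000000000
Gen 5 (rule 146): 00000000000
Gen 6 (rule 225): 11111111111
Gen 7 (rule 124): 10000000001

Answer: 10000000001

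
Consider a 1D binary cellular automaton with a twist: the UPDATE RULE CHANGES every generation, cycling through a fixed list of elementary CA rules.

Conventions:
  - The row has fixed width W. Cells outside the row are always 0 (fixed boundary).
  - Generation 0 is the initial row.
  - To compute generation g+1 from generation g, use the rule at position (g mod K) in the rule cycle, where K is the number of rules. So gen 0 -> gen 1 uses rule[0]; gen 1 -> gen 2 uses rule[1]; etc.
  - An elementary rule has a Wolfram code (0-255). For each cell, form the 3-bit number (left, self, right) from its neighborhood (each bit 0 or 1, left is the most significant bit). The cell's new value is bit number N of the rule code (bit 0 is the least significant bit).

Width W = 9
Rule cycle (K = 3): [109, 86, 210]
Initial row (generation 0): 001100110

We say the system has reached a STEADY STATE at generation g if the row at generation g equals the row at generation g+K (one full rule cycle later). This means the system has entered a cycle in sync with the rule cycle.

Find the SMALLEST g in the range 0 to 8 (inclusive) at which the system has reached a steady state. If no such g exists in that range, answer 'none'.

Answer: none

Derivation:
Gen 0: 001100110
Gen 1 (rule 109): 101100110
Gen 2 (rule 86): 100111011
Gen 3 (rule 210): 011011001
Gen 4 (rule 109): 011111001
Gen 5 (rule 86): 100001111
Gen 6 (rule 210): 010010111
Gen 7 (rule 109): 010011101
Gen 8 (rule 86): 111100101
Gen 9 (rule 210): 011111000
Gen 10 (rule 109): 010001011
Gen 11 (rule 86): 111011001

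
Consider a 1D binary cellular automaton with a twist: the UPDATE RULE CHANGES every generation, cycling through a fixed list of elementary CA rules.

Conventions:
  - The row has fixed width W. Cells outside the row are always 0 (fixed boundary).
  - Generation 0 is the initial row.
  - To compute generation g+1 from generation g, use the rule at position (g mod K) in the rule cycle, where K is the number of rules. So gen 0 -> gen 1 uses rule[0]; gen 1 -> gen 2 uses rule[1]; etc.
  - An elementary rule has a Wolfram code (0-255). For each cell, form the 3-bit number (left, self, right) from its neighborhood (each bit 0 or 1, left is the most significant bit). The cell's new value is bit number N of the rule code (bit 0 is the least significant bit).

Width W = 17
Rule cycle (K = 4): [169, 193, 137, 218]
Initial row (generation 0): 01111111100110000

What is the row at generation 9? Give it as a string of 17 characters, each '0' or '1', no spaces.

Gen 0: 01111111100110000
Gen 1 (rule 169): 01111111000100111
Gen 2 (rule 193): 00111111010000011
Gen 3 (rule 137): 10111110000111010
Gen 4 (rule 218): 00111111001111001
Gen 5 (rule 169): 10111110001110000
Gen 6 (rule 193): 00011110100110111
Gen 7 (rule 137): 11011100000100110
Gen 8 (rule 218): 11011110001011111
Gen 9 (rule 169): 10111100100111110

Answer: 10111100100111110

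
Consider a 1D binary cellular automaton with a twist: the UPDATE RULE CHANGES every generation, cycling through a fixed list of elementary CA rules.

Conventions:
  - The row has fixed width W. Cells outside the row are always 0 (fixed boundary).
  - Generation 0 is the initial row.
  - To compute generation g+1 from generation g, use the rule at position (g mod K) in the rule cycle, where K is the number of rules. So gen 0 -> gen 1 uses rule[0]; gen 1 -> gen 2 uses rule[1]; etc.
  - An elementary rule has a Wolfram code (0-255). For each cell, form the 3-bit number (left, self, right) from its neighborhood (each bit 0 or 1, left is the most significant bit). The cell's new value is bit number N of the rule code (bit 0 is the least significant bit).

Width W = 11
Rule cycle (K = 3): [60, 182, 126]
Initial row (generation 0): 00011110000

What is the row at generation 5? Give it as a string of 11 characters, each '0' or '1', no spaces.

Gen 0: 00011110000
Gen 1 (rule 60): 00010001000
Gen 2 (rule 182): 00111011100
Gen 3 (rule 126): 01101110110
Gen 4 (rule 60): 01011001101
Gen 5 (rule 182): 11100110011

Answer: 11100110011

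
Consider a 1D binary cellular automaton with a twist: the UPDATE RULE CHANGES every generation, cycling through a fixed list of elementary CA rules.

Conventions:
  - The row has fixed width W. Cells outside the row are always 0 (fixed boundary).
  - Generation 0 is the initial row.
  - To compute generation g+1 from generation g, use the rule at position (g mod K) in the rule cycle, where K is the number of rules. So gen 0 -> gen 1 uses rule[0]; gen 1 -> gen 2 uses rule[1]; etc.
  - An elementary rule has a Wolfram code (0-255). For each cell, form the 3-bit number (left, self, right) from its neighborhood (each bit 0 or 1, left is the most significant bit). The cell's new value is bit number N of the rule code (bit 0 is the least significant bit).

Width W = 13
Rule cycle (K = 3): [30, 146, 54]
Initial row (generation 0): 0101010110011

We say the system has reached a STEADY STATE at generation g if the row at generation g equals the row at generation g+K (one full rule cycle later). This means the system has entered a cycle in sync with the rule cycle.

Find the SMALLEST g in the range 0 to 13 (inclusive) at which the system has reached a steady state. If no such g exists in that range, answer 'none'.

Answer: none

Derivation:
Gen 0: 0101010110011
Gen 1 (rule 30): 1101010101110
Gen 2 (rule 146): 0000000000101
Gen 3 (rule 54): 0000000001111
Gen 4 (rule 30): 0000000011000
Gen 5 (rule 146): 0000000100100
Gen 6 (rule 54): 0000001111110
Gen 7 (rule 30): 0000011000001
Gen 8 (rule 146): 0000100100010
Gen 9 (rule 54): 0001111110111
Gen 10 (rule 30): 0011000000100
Gen 11 (rule 146): 0100100001010
Gen 12 (rule 54): 1111110011111
Gen 13 (rule 30): 1000001110000
Gen 14 (rule 146): 0100010101000
Gen 15 (rule 54): 1110111111100
Gen 16 (rule 30): 1000100000010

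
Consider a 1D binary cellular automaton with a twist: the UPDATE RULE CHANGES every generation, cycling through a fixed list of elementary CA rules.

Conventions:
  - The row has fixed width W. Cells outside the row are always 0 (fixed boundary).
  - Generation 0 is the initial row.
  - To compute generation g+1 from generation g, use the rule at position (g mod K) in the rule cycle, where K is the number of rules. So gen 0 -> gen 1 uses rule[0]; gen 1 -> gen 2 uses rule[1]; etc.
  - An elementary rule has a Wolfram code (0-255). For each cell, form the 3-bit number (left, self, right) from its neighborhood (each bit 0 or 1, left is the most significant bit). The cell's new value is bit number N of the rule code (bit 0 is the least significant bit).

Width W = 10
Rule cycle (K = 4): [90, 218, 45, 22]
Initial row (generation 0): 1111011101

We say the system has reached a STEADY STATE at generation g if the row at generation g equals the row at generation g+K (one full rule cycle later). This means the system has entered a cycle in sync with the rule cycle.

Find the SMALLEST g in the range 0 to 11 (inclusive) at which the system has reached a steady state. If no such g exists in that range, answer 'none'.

Answer: none

Derivation:
Gen 0: 1111011101
Gen 1 (rule 90): 1001010100
Gen 2 (rule 218): 0110000010
Gen 3 (rule 45): 0100111010
Gen 4 (rule 22): 1111000011
Gen 5 (rule 90): 1001100111
Gen 6 (rule 218): 0111111111
Gen 7 (rule 45): 0100000000
Gen 8 (rule 22): 1110000000
Gen 9 (rule 90): 1011000000
Gen 10 (rule 218): 0011100000
Gen 11 (rule 45): 1010001111
Gen 12 (rule 22): 1011010000
Gen 13 (rule 90): 0011001000
Gen 14 (rule 218): 0111110100
Gen 15 (rule 45): 0100001101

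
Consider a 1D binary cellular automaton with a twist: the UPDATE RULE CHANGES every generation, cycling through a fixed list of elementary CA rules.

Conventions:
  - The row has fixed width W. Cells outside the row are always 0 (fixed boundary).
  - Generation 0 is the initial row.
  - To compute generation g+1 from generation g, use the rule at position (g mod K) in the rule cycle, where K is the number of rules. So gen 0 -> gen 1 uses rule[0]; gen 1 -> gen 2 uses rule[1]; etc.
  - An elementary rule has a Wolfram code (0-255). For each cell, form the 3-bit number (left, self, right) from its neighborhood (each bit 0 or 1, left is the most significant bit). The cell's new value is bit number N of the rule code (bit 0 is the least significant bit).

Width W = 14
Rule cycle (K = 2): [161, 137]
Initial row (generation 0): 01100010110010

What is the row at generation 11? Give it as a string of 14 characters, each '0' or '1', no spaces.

Answer: 00100000011001

Derivation:
Gen 0: 01100010110010
Gen 1 (rule 161): 00001001000000
Gen 2 (rule 137): 11100000011111
Gen 3 (rule 161): 01001111001110
Gen 4 (rule 137): 00001110001100
Gen 5 (rule 161): 11100100100001
Gen 6 (rule 137): 11000000001100
Gen 7 (rule 161): 00011111100001
Gen 8 (rule 137): 11011111001100
Gen 9 (rule 161): 00101110000001
Gen 10 (rule 137): 10001100111100
Gen 11 (rule 161): 00100000011001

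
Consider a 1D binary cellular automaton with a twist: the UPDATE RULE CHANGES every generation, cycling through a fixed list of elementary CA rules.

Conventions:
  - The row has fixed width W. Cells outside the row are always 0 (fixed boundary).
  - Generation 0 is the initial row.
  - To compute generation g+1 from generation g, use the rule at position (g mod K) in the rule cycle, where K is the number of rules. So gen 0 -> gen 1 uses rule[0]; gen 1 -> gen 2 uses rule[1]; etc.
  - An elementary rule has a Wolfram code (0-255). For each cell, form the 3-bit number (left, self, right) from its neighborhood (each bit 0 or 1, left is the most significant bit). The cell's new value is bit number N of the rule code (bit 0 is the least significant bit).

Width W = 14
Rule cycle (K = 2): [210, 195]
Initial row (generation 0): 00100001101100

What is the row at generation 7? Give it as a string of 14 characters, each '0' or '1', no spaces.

Gen 0: 00100001101100
Gen 1 (rule 210): 01010010100110
Gen 2 (rule 195): 10000100001010
Gen 3 (rule 210): 01001010010001
Gen 4 (rule 195): 10010000100110
Gen 5 (rule 210): 01101001011011
Gen 6 (rule 195): 10100010001001
Gen 7 (rule 210): 00010101010110

Answer: 00010101010110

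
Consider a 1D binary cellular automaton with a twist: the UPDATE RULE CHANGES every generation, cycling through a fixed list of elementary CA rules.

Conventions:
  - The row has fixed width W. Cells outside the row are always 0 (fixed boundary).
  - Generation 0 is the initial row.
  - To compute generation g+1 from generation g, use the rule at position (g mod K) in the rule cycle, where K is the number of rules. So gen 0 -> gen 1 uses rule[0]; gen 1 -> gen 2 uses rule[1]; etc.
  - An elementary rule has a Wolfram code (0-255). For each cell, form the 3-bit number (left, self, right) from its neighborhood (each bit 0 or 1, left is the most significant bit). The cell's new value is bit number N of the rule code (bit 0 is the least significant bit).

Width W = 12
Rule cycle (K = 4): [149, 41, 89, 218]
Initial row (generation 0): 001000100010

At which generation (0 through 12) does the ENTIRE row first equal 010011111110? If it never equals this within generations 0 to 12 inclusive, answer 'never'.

Gen 0: 001000100010
Gen 1 (rule 149): 101110111011
Gen 2 (rule 41): 011001100110
Gen 3 (rule 89): 011101110111
Gen 4 (rule 218): 111101110111
Gen 5 (rule 149): 011000100010
Gen 6 (rule 41): 010010001000
Gen 7 (rule 89): 001001100111
Gen 8 (rule 218): 010111111111
Gen 9 (rule 149): 010011111110
Gen 10 (rule 41): 000010000000
Gen 11 (rule 89): 111001111111
Gen 12 (rule 218): 111111111111

Answer: 9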